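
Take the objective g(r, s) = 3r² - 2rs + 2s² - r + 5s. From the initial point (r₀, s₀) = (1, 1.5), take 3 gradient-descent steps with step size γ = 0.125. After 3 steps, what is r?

∇g = (6r - 2s - 1, -2r + 4s + 5)
(r₁, s₁) = (1, 1.5) − 0.125·(2, 9) = (0.75, 0.375)
(r₂, s₂) = (0.75, 0.375) − 0.125·(2.75, 5) = (0.40625, -0.25)
(r₃, s₃) = (0.40625, -0.25) − 0.125·(1.9375, 3.1875) = (0.1640625, -0.6484375)
r = 0.1640625

0.1640625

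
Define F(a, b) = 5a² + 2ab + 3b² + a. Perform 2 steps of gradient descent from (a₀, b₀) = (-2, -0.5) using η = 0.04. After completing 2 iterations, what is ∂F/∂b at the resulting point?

-1.912

∇F = (10a + 2b + 1, 2a + 6b)
(a₁, b₁) = (-2, -0.5) − 0.04·(-20, -7) = (-1.2, -0.22)
(a₂, b₂) = (-1.2, -0.22) − 0.04·(-11.44, -3.72) = (-0.7424, -0.0712)
∂F/∂b at (-0.7424, -0.0712) = -1.912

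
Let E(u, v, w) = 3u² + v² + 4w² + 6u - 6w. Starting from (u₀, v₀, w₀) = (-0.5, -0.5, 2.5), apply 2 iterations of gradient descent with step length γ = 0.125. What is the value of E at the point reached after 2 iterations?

∇E = (6u + 6, 2v, 8w - 6)
Step 1: at (-0.5, -0.5, 2.5), ∇E = (3, -1, 14) → (-0.5, -0.5, 2.5) − 0.125·(3, -1, 14) = (-0.875, -0.375, 0.75)
Step 2: at (-0.875, -0.375, 0.75), ∇E = (0.75, -0.75, 0) → (-0.875, -0.375, 0.75) − 0.125·(0.75, -0.75, 0) = (-0.96875, -0.28125, 0.75)
E(-0.96875, -0.28125, 0.75) = -5.16796875

-5.16796875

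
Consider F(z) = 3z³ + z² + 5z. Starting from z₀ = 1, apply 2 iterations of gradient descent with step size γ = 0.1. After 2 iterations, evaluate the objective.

F′(z) = 9z² + 2z + 5
z₁ = 1 − 0.1·16 = -0.6
z₂ = -0.6 − 0.1·7.04 = -1.304
F(-1.304) = -11.471611392

-11.471611392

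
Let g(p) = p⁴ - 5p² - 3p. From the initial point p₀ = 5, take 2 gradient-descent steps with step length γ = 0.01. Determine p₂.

0.60704492

g′(p) = 4p³ - 10p - 3
p₁ = 5 − 0.01·447 = 0.53
p₂ = 0.53 − 0.01·(-7.704492) = 0.60704492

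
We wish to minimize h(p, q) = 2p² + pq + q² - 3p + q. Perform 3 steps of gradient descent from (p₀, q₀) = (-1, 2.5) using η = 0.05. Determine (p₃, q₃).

∇h = (4p + q - 3, p + 2q + 1)
(p₁, q₁) = (-1, 2.5) − 0.05·(-4.5, 5) = (-0.775, 2.25)
(p₂, q₂) = (-0.775, 2.25) − 0.05·(-3.85, 4.725) = (-0.5825, 2.01375)
(p₃, q₃) = (-0.5825, 2.01375) − 0.05·(-3.31625, 4.445) = (-0.4166875, 1.7915)

(-0.4166875, 1.7915)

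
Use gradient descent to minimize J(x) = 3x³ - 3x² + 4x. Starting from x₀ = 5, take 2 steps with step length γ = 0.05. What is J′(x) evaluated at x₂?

2917.204776390625

J′(x) = 9x² - 6x + 4
x₁ = 5 − 0.05·199 = -4.95
x₂ = -4.95 − 0.05·254.2225 = -17.661125
J′(x) at (-17.661125) = 2917.204776390625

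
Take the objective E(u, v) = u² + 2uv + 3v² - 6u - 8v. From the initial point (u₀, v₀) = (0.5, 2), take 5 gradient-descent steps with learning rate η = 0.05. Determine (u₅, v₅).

∇E = (2u + 2v - 6, 2u + 6v - 8)
(u₁, v₁) = (0.5, 2) − 0.05·(-1, 5) = (0.55, 1.75)
(u₂, v₂) = (0.55, 1.75) − 0.05·(-1.4, 3.6) = (0.62, 1.57)
(u₃, v₃) = (0.62, 1.57) − 0.05·(-1.62, 2.66) = (0.701, 1.437)
(u₄, v₄) = (0.701, 1.437) − 0.05·(-1.724, 2.024) = (0.7872, 1.3358)
(u₅, v₅) = (0.7872, 1.3358) − 0.05·(-1.754, 1.5892) = (0.8749, 1.25634)

(0.8749, 1.25634)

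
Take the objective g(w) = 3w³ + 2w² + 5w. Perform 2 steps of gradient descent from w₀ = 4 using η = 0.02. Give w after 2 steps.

g′(w) = 9w² + 4w + 5
Step 1: g′(4) = 165; w₁ = 4 − 0.02·165 = 0.7
Step 2: g′(0.7) = 12.21; w₂ = 0.7 − 0.02·12.21 = 0.4558

0.4558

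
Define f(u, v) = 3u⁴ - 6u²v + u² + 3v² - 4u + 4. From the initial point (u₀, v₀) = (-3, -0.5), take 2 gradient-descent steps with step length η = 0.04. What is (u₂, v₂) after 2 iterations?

(-633.10046976, 30.816736)

∇f = (12u³ - 12uv + 2u - 4, -6u² + 6v)
Step 1: at (-3, -0.5), ∇f = (-352, -57) → (-3, -0.5) − 0.04·(-352, -57) = (11.08, 1.78)
Step 2: at (11.08, 1.78), ∇f = (16104.511744, -725.9184) → (11.08, 1.78) − 0.04·(16104.511744, -725.9184) = (-633.10046976, 30.816736)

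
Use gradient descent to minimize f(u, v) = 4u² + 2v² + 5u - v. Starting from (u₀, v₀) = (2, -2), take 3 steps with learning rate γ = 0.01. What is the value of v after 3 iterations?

∇f = (8u + 5, 4v - 1)
Step 1: at (2, -2), ∇f = (21, -9) → (2, -2) − 0.01·(21, -9) = (1.79, -1.91)
Step 2: at (1.79, -1.91), ∇f = (19.32, -8.64) → (1.79, -1.91) − 0.01·(19.32, -8.64) = (1.5968, -1.8236)
Step 3: at (1.5968, -1.8236), ∇f = (17.7744, -8.2944) → (1.5968, -1.8236) − 0.01·(17.7744, -8.2944) = (1.419056, -1.740656)
v = -1.740656

-1.740656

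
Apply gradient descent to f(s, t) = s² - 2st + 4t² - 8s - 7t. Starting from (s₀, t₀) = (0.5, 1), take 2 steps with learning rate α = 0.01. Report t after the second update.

∇f = (2s - 2t - 8, -2s + 8t - 7)
Step 1: at (0.5, 1), ∇f = (-9, 0) → (0.5, 1) − 0.01·(-9, 0) = (0.59, 1)
Step 2: at (0.59, 1), ∇f = (-8.82, -0.18) → (0.59, 1) − 0.01·(-8.82, -0.18) = (0.6782, 1.0018)
t = 1.0018

1.0018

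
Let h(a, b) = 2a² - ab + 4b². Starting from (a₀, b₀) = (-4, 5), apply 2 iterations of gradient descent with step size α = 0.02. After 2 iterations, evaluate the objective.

∇h = (4a - b, -a + 8b)
Step 1: at (-4, 5), ∇h = (-21, 44) → (-4, 5) − 0.02·(-21, 44) = (-3.58, 4.12)
Step 2: at (-3.58, 4.12), ∇h = (-18.44, 36.54) → (-3.58, 4.12) − 0.02·(-18.44, 36.54) = (-3.2112, 3.3892)
h(-3.2112, 3.3892) = 77.45371648

77.45371648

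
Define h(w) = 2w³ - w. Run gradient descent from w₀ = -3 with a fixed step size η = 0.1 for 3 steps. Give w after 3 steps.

-1521.6042936

h′(w) = 6w² - 1
w₁ = -3 − 0.1·53 = -8.3
w₂ = -8.3 − 0.1·412.34 = -49.534
w₃ = -49.534 − 0.1·14720.702936 = -1521.6042936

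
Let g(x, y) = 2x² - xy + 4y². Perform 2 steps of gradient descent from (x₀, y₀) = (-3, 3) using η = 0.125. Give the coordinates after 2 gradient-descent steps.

∇g = (4x - y, -x + 8y)
(x₁, y₁) = (-3, 3) − 0.125·(-15, 27) = (-1.125, -0.375)
(x₂, y₂) = (-1.125, -0.375) − 0.125·(-4.125, -1.875) = (-0.609375, -0.140625)

(-0.609375, -0.140625)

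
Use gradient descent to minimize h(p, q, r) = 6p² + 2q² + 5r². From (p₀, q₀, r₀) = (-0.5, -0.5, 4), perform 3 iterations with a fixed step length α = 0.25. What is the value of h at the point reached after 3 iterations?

1007.25

∇h = (12p, 4q, 10r)
(p₁, q₁, r₁) = (-0.5, -0.5, 4) − 0.25·(-6, -2, 40) = (1, 0, -6)
(p₂, q₂, r₂) = (1, 0, -6) − 0.25·(12, 0, -60) = (-2, 0, 9)
(p₃, q₃, r₃) = (-2, 0, 9) − 0.25·(-24, 0, 90) = (4, 0, -13.5)
h(4, 0, -13.5) = 1007.25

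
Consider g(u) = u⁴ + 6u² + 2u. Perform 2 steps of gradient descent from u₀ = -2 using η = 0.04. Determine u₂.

0.00254464

g′(u) = 4u³ + 12u + 2
u₁ = -2 − 0.04·(-54) = 0.16
u₂ = 0.16 − 0.04·3.936384 = 0.00254464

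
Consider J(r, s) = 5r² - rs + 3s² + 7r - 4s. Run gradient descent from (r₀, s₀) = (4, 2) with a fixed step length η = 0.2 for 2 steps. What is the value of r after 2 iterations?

∇J = (10r - s + 7, -r + 6s - 4)
(r₁, s₁) = (4, 2) − 0.2·(45, 4) = (-5, 1.2)
(r₂, s₂) = (-5, 1.2) − 0.2·(-44.2, 8.2) = (3.84, -0.44)
r = 3.84

3.84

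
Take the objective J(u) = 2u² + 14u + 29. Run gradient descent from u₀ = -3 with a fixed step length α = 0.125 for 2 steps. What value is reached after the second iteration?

-3.375

J′(u) = 4u + 14
u₁ = -3 − 0.125·2 = -3.25
u₂ = -3.25 − 0.125·1 = -3.375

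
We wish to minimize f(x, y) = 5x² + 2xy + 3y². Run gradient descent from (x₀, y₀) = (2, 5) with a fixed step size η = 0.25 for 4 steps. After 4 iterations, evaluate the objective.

5524.1875

∇f = (10x + 2y, 2x + 6y)
Step 1: at (2, 5), ∇f = (30, 34) → (2, 5) − 0.25·(30, 34) = (-5.5, -3.5)
Step 2: at (-5.5, -3.5), ∇f = (-62, -32) → (-5.5, -3.5) − 0.25·(-62, -32) = (10, 4.5)
Step 3: at (10, 4.5), ∇f = (109, 47) → (10, 4.5) − 0.25·(109, 47) = (-17.25, -7.25)
Step 4: at (-17.25, -7.25), ∇f = (-187, -78) → (-17.25, -7.25) − 0.25·(-187, -78) = (29.5, 12.25)
f(29.5, 12.25) = 5524.1875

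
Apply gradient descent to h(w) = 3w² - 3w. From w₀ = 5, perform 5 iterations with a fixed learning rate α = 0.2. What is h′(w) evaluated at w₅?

-0.00864

h′(w) = 6w - 3
w₁ = 5 − 0.2·27 = -0.4
w₂ = -0.4 − 0.2·(-5.4) = 0.68
w₃ = 0.68 − 0.2·1.08 = 0.464
w₄ = 0.464 − 0.2·(-0.216) = 0.5072
w₅ = 0.5072 − 0.2·0.0432 = 0.49856
h′(w) at (0.49856) = -0.00864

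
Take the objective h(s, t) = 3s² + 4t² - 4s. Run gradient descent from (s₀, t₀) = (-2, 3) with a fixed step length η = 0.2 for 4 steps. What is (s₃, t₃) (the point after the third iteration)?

(0.688, -0.648)

∇h = (6s - 4, 8t)
Step 1: at (-2, 3), ∇h = (-16, 24) → (-2, 3) − 0.2·(-16, 24) = (1.2, -1.8)
Step 2: at (1.2, -1.8), ∇h = (3.2, -14.4) → (1.2, -1.8) − 0.2·(3.2, -14.4) = (0.56, 1.08)
Step 3: at (0.56, 1.08), ∇h = (-0.64, 8.64) → (0.56, 1.08) − 0.2·(-0.64, 8.64) = (0.688, -0.648)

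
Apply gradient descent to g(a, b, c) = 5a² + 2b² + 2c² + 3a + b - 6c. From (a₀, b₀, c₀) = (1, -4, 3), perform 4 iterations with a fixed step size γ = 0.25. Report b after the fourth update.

-0.25

∇g = (10a + 3, 4b + 1, 4c - 6)
(a₁, b₁, c₁) = (1, -4, 3) − 0.25·(13, -15, 6) = (-2.25, -0.25, 1.5)
(a₂, b₂, c₂) = (-2.25, -0.25, 1.5) − 0.25·(-19.5, 0, 0) = (2.625, -0.25, 1.5)
(a₃, b₃, c₃) = (2.625, -0.25, 1.5) − 0.25·(29.25, 0, 0) = (-4.6875, -0.25, 1.5)
(a₄, b₄, c₄) = (-4.6875, -0.25, 1.5) − 0.25·(-43.875, 0, 0) = (6.28125, -0.25, 1.5)
b = -0.25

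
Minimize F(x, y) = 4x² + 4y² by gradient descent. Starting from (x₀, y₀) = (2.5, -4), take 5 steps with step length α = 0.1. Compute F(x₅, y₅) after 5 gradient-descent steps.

∇F = (8x, 8y)
(x₁, y₁) = (2.5, -4) − 0.1·(20, -32) = (0.5, -0.8)
(x₂, y₂) = (0.5, -0.8) − 0.1·(4, -6.4) = (0.1, -0.16)
(x₃, y₃) = (0.1, -0.16) − 0.1·(0.8, -1.28) = (0.02, -0.032)
(x₄, y₄) = (0.02, -0.032) − 0.1·(0.16, -0.256) = (0.004, -0.0064)
(x₅, y₅) = (0.004, -0.0064) − 0.1·(0.032, -0.0512) = (0.0008, -0.00128)
F(0.0008, -0.00128) = 0.0000091136

0.0000091136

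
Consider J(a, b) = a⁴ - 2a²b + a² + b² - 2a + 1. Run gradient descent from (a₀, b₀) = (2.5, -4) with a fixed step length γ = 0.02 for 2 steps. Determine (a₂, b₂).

∇J = (4a³ - 4ab + 2a - 2, -2a² + 2b)
(a₁, b₁) = (2.5, -4) − 0.02·(105.5, -20.5) = (0.39, -3.59)
(a₂, b₂) = (0.39, -3.59) − 0.02·(4.617676, -7.4842) = (0.29764648, -3.440316)

(0.29764648, -3.440316)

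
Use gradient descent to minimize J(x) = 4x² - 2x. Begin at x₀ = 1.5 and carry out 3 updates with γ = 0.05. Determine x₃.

0.52

J′(x) = 8x - 2
Step 1: J′(1.5) = 10; x₁ = 1.5 − 0.05·10 = 1
Step 2: J′(1) = 6; x₂ = 1 − 0.05·6 = 0.7
Step 3: J′(0.7) = 3.6; x₃ = 0.7 − 0.05·3.6 = 0.52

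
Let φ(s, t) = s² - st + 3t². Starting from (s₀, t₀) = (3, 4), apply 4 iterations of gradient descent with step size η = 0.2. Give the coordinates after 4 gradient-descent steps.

(0.6528, 0.1664)

∇φ = (2s - t, -s + 6t)
Step 1: at (3, 4), ∇φ = (2, 21) → (3, 4) − 0.2·(2, 21) = (2.6, -0.2)
Step 2: at (2.6, -0.2), ∇φ = (5.4, -3.8) → (2.6, -0.2) − 0.2·(5.4, -3.8) = (1.52, 0.56)
Step 3: at (1.52, 0.56), ∇φ = (2.48, 1.84) → (1.52, 0.56) − 0.2·(2.48, 1.84) = (1.024, 0.192)
Step 4: at (1.024, 0.192), ∇φ = (1.856, 0.128) → (1.024, 0.192) − 0.2·(1.856, 0.128) = (0.6528, 0.1664)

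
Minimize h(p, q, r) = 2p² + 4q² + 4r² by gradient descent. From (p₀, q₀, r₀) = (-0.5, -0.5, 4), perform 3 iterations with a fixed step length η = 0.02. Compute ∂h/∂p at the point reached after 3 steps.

∇h = (4p, 8q, 8r)
(p₁, q₁, r₁) = (-0.5, -0.5, 4) − 0.02·(-2, -4, 32) = (-0.46, -0.42, 3.36)
(p₂, q₂, r₂) = (-0.46, -0.42, 3.36) − 0.02·(-1.84, -3.36, 26.88) = (-0.4232, -0.3528, 2.8224)
(p₃, q₃, r₃) = (-0.4232, -0.3528, 2.8224) − 0.02·(-1.6928, -2.8224, 22.5792) = (-0.389344, -0.296352, 2.370816)
∂h/∂p at (-0.389344, -0.296352, 2.370816) = -1.557376

-1.557376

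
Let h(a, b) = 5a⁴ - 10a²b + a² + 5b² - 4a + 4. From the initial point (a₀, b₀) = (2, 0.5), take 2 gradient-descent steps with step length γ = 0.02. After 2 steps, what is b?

∇h = (20a³ - 20ab + 2a - 4, -10a² + 10b)
(a₁, b₁) = (2, 0.5) − 0.02·(140, -35) = (-0.8, 1.2)
(a₂, b₂) = (-0.8, 1.2) − 0.02·(3.36, 5.6) = (-0.8672, 1.088)
b = 1.088

1.088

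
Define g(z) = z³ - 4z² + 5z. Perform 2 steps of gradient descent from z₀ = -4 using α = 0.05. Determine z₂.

-22.009375

g′(z) = 3z² - 8z + 5
Step 1: g′(-4) = 85; z₁ = -4 − 0.05·85 = -8.25
Step 2: g′(-8.25) = 275.1875; z₂ = -8.25 − 0.05·275.1875 = -22.009375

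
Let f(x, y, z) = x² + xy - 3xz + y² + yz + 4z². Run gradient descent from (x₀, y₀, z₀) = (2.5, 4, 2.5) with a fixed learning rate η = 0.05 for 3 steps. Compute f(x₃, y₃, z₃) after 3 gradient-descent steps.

∇f = (2x + y - 3z, x + 2y + z, -3x + y + 8z)
Step 1: at (2.5, 4, 2.5), ∇f = (1.5, 13, 16.5) → (2.5, 4, 2.5) − 0.05·(1.5, 13, 16.5) = (2.425, 3.35, 1.675)
Step 2: at (2.425, 3.35, 1.675), ∇f = (3.175, 10.8, 9.475) → (2.425, 3.35, 1.675) − 0.05·(3.175, 10.8, 9.475) = (2.26625, 2.81, 1.20125)
Step 3: at (2.26625, 2.81, 1.20125), ∇f = (3.73875, 9.0875, 5.62125) → (2.26625, 2.81, 1.20125) − 0.05·(3.73875, 9.0875, 5.62125) = (2.0793125, 2.355625, 0.9201875)
f(2.0793125, 2.355625, 0.9201875) = 14.585114828125

14.585114828125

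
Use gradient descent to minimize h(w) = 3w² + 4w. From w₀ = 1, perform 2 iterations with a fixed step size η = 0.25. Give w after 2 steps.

-0.25

h′(w) = 6w + 4
Step 1: h′(1) = 10; w₁ = 1 − 0.25·10 = -1.5
Step 2: h′(-1.5) = -5; w₂ = -1.5 − 0.25·(-5) = -0.25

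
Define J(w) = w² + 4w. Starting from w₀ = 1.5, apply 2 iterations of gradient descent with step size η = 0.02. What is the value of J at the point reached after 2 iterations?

J′(w) = 2w + 4
Step 1: J′(1.5) = 7; w₁ = 1.5 − 0.02·7 = 1.36
Step 2: J′(1.36) = 6.72; w₂ = 1.36 − 0.02·6.72 = 1.2256
J(1.2256) = 6.40449536

6.40449536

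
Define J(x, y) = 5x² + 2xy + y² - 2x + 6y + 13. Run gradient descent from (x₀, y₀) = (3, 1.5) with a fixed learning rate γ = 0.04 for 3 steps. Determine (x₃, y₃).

(0.682624, 0.086304)

∇J = (10x + 2y - 2, 2x + 2y + 6)
(x₁, y₁) = (3, 1.5) − 0.04·(31, 15) = (1.76, 0.9)
(x₂, y₂) = (1.76, 0.9) − 0.04·(17.4, 11.32) = (1.064, 0.4472)
(x₃, y₃) = (1.064, 0.4472) − 0.04·(9.5344, 9.0224) = (0.682624, 0.086304)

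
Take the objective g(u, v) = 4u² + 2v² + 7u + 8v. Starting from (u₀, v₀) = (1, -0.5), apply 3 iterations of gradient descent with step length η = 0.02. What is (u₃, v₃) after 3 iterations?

(0.23632, -0.831968)

∇g = (8u + 7, 4v + 8)
(u₁, v₁) = (1, -0.5) − 0.02·(15, 6) = (0.7, -0.62)
(u₂, v₂) = (0.7, -0.62) − 0.02·(12.6, 5.52) = (0.448, -0.7304)
(u₃, v₃) = (0.448, -0.7304) − 0.02·(10.584, 5.0784) = (0.23632, -0.831968)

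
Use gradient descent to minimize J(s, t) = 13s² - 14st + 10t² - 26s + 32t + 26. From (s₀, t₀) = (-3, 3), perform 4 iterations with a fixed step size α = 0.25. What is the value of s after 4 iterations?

∇J = (26s - 14t - 26, -14s + 20t + 32)
(s₁, t₁) = (-3, 3) − 0.25·(-146, 134) = (33.5, -30.5)
(s₂, t₂) = (33.5, -30.5) − 0.25·(1272, -1047) = (-284.5, 231.25)
(s₃, t₃) = (-284.5, 231.25) − 0.25·(-10660.5, 8640) = (2380.625, -1928.75)
(s₄, t₄) = (2380.625, -1928.75) − 0.25·(88872.75, -71871.75) = (-19837.5625, 16039.1875)
s = -19837.5625

-19837.5625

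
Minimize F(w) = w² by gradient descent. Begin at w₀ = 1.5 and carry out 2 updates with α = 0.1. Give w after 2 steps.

F′(w) = 2w
Step 1: F′(1.5) = 3; w₁ = 1.5 − 0.1·3 = 1.2
Step 2: F′(1.2) = 2.4; w₂ = 1.2 − 0.1·2.4 = 0.96

0.96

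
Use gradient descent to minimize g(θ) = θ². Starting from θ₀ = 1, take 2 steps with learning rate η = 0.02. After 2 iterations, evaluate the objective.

0.84934656

g′(θ) = 2θ
θ₁ = 1 − 0.02·2 = 0.96
θ₂ = 0.96 − 0.02·1.92 = 0.9216
g(0.9216) = 0.84934656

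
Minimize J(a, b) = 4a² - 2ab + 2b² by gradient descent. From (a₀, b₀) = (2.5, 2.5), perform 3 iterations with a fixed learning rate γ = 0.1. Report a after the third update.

∇J = (8a - 2b, -2a + 4b)
Step 1: at (2.5, 2.5), ∇J = (15, 5) → (2.5, 2.5) − 0.1·(15, 5) = (1, 2)
Step 2: at (1, 2), ∇J = (4, 6) → (1, 2) − 0.1·(4, 6) = (0.6, 1.4)
Step 3: at (0.6, 1.4), ∇J = (2, 4.4) → (0.6, 1.4) − 0.1·(2, 4.4) = (0.4, 0.96)
a = 0.4

0.4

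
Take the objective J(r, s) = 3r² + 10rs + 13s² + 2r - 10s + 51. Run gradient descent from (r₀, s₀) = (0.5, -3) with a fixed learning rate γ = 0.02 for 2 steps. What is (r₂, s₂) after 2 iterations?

∇J = (6r + 10s + 2, 10r + 26s - 10)
Step 1: at (0.5, -3), ∇J = (-25, -83) → (0.5, -3) − 0.02·(-25, -83) = (1, -1.34)
Step 2: at (1, -1.34), ∇J = (-5.4, -34.84) → (1, -1.34) − 0.02·(-5.4, -34.84) = (1.108, -0.6432)

(1.108, -0.6432)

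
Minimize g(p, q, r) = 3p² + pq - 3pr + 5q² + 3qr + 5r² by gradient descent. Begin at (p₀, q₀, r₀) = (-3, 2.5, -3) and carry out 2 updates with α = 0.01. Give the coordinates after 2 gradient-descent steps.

(-2.86855, 2.2483, -2.73765)

∇g = (6p + q - 3r, p + 10q + 3r, -3p + 3q + 10r)
Step 1: at (-3, 2.5, -3), ∇g = (-6.5, 13, -13.5) → (-3, 2.5, -3) − 0.01·(-6.5, 13, -13.5) = (-2.935, 2.37, -2.865)
Step 2: at (-2.935, 2.37, -2.865), ∇g = (-6.645, 12.17, -12.735) → (-2.935, 2.37, -2.865) − 0.01·(-6.645, 12.17, -12.735) = (-2.86855, 2.2483, -2.73765)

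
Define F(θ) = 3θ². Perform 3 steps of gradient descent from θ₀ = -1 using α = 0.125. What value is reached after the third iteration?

-0.015625

F′(θ) = 6θ
Step 1: F′(-1) = -6; θ₁ = -1 − 0.125·(-6) = -0.25
Step 2: F′(-0.25) = -1.5; θ₂ = -0.25 − 0.125·(-1.5) = -0.0625
Step 3: F′(-0.0625) = -0.375; θ₃ = -0.0625 − 0.125·(-0.375) = -0.015625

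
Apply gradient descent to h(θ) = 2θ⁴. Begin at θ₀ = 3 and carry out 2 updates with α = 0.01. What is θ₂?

0.79258368

h′(θ) = 8θ³
θ₁ = 3 − 0.01·216 = 0.84
θ₂ = 0.84 − 0.01·4.741632 = 0.79258368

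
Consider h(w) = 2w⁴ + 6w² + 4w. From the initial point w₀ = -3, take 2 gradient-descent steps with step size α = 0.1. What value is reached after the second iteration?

-8292.9456

h′(w) = 8w³ + 12w + 4
w₁ = -3 − 0.1·(-248) = 21.8
w₂ = 21.8 − 0.1·83147.456 = -8292.9456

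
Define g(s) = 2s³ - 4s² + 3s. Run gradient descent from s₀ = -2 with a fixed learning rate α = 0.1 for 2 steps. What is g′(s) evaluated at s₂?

7828.548696

g′(s) = 6s² - 8s + 3
Step 1: g′(-2) = 43; s₁ = -2 − 0.1·43 = -6.3
Step 2: g′(-6.3) = 291.54; s₂ = -6.3 − 0.1·291.54 = -35.454
g′(s) at (-35.454) = 7828.548696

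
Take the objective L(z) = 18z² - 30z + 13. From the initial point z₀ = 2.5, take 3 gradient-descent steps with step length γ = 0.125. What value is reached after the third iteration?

L′(z) = 36z - 30
Step 1: L′(2.5) = 60; z₁ = 2.5 − 0.125·60 = -5
Step 2: L′(-5) = -210; z₂ = -5 − 0.125·(-210) = 21.25
Step 3: L′(21.25) = 735; z₃ = 21.25 − 0.125·735 = -70.625

-70.625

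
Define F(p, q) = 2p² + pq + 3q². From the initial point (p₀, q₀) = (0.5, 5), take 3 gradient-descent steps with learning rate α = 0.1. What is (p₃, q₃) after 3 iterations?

(-0.269, 0.3515)

∇F = (4p + q, p + 6q)
Step 1: at (0.5, 5), ∇F = (7, 30.5) → (0.5, 5) − 0.1·(7, 30.5) = (-0.2, 1.95)
Step 2: at (-0.2, 1.95), ∇F = (1.15, 11.5) → (-0.2, 1.95) − 0.1·(1.15, 11.5) = (-0.315, 0.8)
Step 3: at (-0.315, 0.8), ∇F = (-0.46, 4.485) → (-0.315, 0.8) − 0.1·(-0.46, 4.485) = (-0.269, 0.3515)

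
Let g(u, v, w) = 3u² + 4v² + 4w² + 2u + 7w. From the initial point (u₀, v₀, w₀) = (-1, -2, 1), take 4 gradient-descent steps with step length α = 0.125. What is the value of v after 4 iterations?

0

∇g = (6u + 2, 8v, 8w + 7)
Step 1: at (-1, -2, 1), ∇g = (-4, -16, 15) → (-1, -2, 1) − 0.125·(-4, -16, 15) = (-0.5, 0, -0.875)
Step 2: at (-0.5, 0, -0.875), ∇g = (-1, 0, 0) → (-0.5, 0, -0.875) − 0.125·(-1, 0, 0) = (-0.375, 0, -0.875)
Step 3: at (-0.375, 0, -0.875), ∇g = (-0.25, 0, 0) → (-0.375, 0, -0.875) − 0.125·(-0.25, 0, 0) = (-0.34375, 0, -0.875)
Step 4: at (-0.34375, 0, -0.875), ∇g = (-0.0625, 0, 0) → (-0.34375, 0, -0.875) − 0.125·(-0.0625, 0, 0) = (-0.3359375, 0, -0.875)
v = 0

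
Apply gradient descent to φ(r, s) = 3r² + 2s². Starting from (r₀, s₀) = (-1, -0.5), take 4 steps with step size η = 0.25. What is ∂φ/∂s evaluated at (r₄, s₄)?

∇φ = (6r, 4s)
Step 1: at (-1, -0.5), ∇φ = (-6, -2) → (-1, -0.5) − 0.25·(-6, -2) = (0.5, 0)
Step 2: at (0.5, 0), ∇φ = (3, 0) → (0.5, 0) − 0.25·(3, 0) = (-0.25, 0)
Step 3: at (-0.25, 0), ∇φ = (-1.5, 0) → (-0.25, 0) − 0.25·(-1.5, 0) = (0.125, 0)
Step 4: at (0.125, 0), ∇φ = (0.75, 0) → (0.125, 0) − 0.25·(0.75, 0) = (-0.0625, 0)
∂φ/∂s at (-0.0625, 0) = 0

0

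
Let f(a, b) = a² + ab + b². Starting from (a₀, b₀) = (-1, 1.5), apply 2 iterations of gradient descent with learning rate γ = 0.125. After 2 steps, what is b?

1.0546875

∇f = (2a + b, a + 2b)
Step 1: at (-1, 1.5), ∇f = (-0.5, 2) → (-1, 1.5) − 0.125·(-0.5, 2) = (-0.9375, 1.25)
Step 2: at (-0.9375, 1.25), ∇f = (-0.625, 1.5625) → (-0.9375, 1.25) − 0.125·(-0.625, 1.5625) = (-0.859375, 1.0546875)
b = 1.0546875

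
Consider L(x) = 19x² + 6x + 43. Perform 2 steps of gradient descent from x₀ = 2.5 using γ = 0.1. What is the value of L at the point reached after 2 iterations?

8292.6656

L′(x) = 38x + 6
Step 1: L′(2.5) = 101; x₁ = 2.5 − 0.1·101 = -7.6
Step 2: L′(-7.6) = -282.8; x₂ = -7.6 − 0.1·(-282.8) = 20.68
L(20.68) = 8292.6656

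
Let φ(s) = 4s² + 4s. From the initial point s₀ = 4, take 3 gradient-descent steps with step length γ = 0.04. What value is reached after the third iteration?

0.914944

φ′(s) = 8s + 4
s₁ = 4 − 0.04·36 = 2.56
s₂ = 2.56 − 0.04·24.48 = 1.5808
s₃ = 1.5808 − 0.04·16.6464 = 0.914944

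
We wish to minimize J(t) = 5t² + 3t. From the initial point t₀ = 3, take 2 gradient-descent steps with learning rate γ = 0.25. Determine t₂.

7.125

J′(t) = 10t + 3
Step 1: J′(3) = 33; t₁ = 3 − 0.25·33 = -5.25
Step 2: J′(-5.25) = -49.5; t₂ = -5.25 − 0.25·(-49.5) = 7.125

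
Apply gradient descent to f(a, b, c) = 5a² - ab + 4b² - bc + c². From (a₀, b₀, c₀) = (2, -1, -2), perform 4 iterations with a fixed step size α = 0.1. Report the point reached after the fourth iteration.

(-0.0184, -0.1516, -0.9192)

∇f = (10a - b, -a + 8b - c, -b + 2c)
Step 1: at (2, -1, -2), ∇f = (21, -8, -3) → (2, -1, -2) − 0.1·(21, -8, -3) = (-0.1, -0.2, -1.7)
Step 2: at (-0.1, -0.2, -1.7), ∇f = (-0.8, 0.2, -3.2) → (-0.1, -0.2, -1.7) − 0.1·(-0.8, 0.2, -3.2) = (-0.02, -0.22, -1.38)
Step 3: at (-0.02, -0.22, -1.38), ∇f = (0.02, -0.36, -2.54) → (-0.02, -0.22, -1.38) − 0.1·(0.02, -0.36, -2.54) = (-0.022, -0.184, -1.126)
Step 4: at (-0.022, -0.184, -1.126), ∇f = (-0.036, -0.324, -2.068) → (-0.022, -0.184, -1.126) − 0.1·(-0.036, -0.324, -2.068) = (-0.0184, -0.1516, -0.9192)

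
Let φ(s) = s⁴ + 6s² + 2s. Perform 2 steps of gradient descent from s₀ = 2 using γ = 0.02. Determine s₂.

φ′(s) = 4s³ + 12s + 2
s₁ = 2 − 0.02·58 = 0.84
s₂ = 0.84 − 0.02·14.450816 = 0.55098368

0.55098368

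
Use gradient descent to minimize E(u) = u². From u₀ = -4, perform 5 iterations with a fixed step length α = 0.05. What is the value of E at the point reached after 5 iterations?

5.5788550416

E′(u) = 2u
u₁ = -4 − 0.05·(-8) = -3.6
u₂ = -3.6 − 0.05·(-7.2) = -3.24
u₃ = -3.24 − 0.05·(-6.48) = -2.916
u₄ = -2.916 − 0.05·(-5.832) = -2.6244
u₅ = -2.6244 − 0.05·(-5.2488) = -2.36196
E(-2.36196) = 5.5788550416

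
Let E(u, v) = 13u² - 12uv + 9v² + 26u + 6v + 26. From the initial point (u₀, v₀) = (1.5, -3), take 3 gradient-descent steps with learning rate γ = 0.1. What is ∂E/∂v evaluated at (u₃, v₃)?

1055.424

∇E = (26u - 12v + 26, -12u + 18v + 6)
(u₁, v₁) = (1.5, -3) − 0.1·(101, -66) = (-8.6, 3.6)
(u₂, v₂) = (-8.6, 3.6) − 0.1·(-240.8, 174) = (15.48, -13.8)
(u₃, v₃) = (15.48, -13.8) − 0.1·(594.08, -428.16) = (-43.928, 29.016)
∂E/∂v at (-43.928, 29.016) = 1055.424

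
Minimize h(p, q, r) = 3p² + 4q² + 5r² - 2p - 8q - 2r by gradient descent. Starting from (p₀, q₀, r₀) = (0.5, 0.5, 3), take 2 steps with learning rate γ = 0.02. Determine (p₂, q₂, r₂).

∇h = (6p - 2, 8q - 8, 10r - 2)
Step 1: at (0.5, 0.5, 3), ∇h = (1, -4, 28) → (0.5, 0.5, 3) − 0.02·(1, -4, 28) = (0.48, 0.58, 2.44)
Step 2: at (0.48, 0.58, 2.44), ∇h = (0.88, -3.36, 22.4) → (0.48, 0.58, 2.44) − 0.02·(0.88, -3.36, 22.4) = (0.4624, 0.6472, 1.992)

(0.4624, 0.6472, 1.992)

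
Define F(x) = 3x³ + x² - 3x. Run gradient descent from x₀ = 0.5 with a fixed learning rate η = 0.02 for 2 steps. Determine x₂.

F′(x) = 9x² + 2x - 3
x₁ = 0.5 − 0.02·0.25 = 0.495
x₂ = 0.495 − 0.02·0.195225 = 0.4910955

0.4910955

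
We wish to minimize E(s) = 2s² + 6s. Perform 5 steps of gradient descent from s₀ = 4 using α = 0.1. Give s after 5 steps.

-1.07232

E′(s) = 4s + 6
s₁ = 4 − 0.1·22 = 1.8
s₂ = 1.8 − 0.1·13.2 = 0.48
s₃ = 0.48 − 0.1·7.92 = -0.312
s₄ = -0.312 − 0.1·4.752 = -0.7872
s₅ = -0.7872 − 0.1·2.8512 = -1.07232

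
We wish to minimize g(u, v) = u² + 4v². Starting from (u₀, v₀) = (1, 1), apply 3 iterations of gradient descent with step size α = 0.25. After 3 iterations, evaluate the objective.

∇g = (2u, 8v)
(u₁, v₁) = (1, 1) − 0.25·(2, 8) = (0.5, -1)
(u₂, v₂) = (0.5, -1) − 0.25·(1, -8) = (0.25, 1)
(u₃, v₃) = (0.25, 1) − 0.25·(0.5, 8) = (0.125, -1)
g(0.125, -1) = 4.015625

4.015625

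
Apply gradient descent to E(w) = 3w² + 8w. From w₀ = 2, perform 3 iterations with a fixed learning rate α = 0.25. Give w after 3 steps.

E′(w) = 6w + 8
w₁ = 2 − 0.25·20 = -3
w₂ = -3 − 0.25·(-10) = -0.5
w₃ = -0.5 − 0.25·5 = -1.75

-1.75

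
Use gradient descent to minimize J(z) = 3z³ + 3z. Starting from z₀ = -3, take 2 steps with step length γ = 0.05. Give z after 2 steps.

J′(z) = 9z² + 3
z₁ = -3 − 0.05·84 = -7.2
z₂ = -7.2 − 0.05·469.56 = -30.678

-30.678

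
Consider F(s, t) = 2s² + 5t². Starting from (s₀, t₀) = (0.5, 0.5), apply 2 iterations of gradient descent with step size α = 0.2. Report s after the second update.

∇F = (4s, 10t)
Step 1: at (0.5, 0.5), ∇F = (2, 5) → (0.5, 0.5) − 0.2·(2, 5) = (0.1, -0.5)
Step 2: at (0.1, -0.5), ∇F = (0.4, -5) → (0.1, -0.5) − 0.2·(0.4, -5) = (0.02, 0.5)
s = 0.02

0.02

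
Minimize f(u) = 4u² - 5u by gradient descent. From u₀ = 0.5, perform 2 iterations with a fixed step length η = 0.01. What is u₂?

f′(u) = 8u - 5
Step 1: f′(0.5) = -1; u₁ = 0.5 − 0.01·(-1) = 0.51
Step 2: f′(0.51) = -0.92; u₂ = 0.51 − 0.01·(-0.92) = 0.5192

0.5192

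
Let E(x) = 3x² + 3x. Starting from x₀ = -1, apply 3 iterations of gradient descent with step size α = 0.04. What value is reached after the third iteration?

-0.719488

E′(x) = 6x + 3
x₁ = -1 − 0.04·(-3) = -0.88
x₂ = -0.88 − 0.04·(-2.28) = -0.7888
x₃ = -0.7888 − 0.04·(-1.7328) = -0.719488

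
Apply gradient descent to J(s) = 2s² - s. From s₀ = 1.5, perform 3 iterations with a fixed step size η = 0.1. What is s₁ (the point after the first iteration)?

J′(s) = 4s - 1
Step 1: J′(1.5) = 5; s₁ = 1.5 − 0.1·5 = 1

1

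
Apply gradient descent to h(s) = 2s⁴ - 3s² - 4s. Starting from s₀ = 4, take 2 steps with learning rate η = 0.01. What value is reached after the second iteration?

-0.80298368

h′(s) = 8s³ - 6s - 4
Step 1: h′(4) = 484; s₁ = 4 − 0.01·484 = -0.84
Step 2: h′(-0.84) = -3.701632; s₂ = -0.84 − 0.01·(-3.701632) = -0.80298368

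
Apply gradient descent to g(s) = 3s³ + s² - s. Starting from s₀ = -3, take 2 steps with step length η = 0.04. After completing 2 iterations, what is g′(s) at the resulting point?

g′(s) = 9s² + 2s - 1
Step 1: g′(-3) = 74; s₁ = -3 − 0.04·74 = -5.96
Step 2: g′(-5.96) = 306.7744; s₂ = -5.96 − 0.04·306.7744 = -18.230976
g′(s) at (-18.230976) = 2953.854421213184

2953.854421213184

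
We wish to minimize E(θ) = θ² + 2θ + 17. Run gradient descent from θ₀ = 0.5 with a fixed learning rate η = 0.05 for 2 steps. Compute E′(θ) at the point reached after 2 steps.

2.43

E′(θ) = 2θ + 2
θ₁ = 0.5 − 0.05·3 = 0.35
θ₂ = 0.35 − 0.05·2.7 = 0.215
E′(θ) at (0.215) = 2.43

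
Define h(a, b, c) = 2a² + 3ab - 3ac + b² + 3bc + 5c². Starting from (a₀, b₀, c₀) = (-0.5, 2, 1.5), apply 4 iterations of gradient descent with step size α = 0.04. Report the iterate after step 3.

∇h = (4a + 3b - 3c, 3a + 2b + 3c, -3a + 3b + 10c)
Step 1: at (-0.5, 2, 1.5), ∇h = (-0.5, 7, 22.5) → (-0.5, 2, 1.5) − 0.04·(-0.5, 7, 22.5) = (-0.48, 1.72, 0.6)
Step 2: at (-0.48, 1.72, 0.6), ∇h = (1.44, 3.8, 12.6) → (-0.48, 1.72, 0.6) − 0.04·(1.44, 3.8, 12.6) = (-0.5376, 1.568, 0.096)
Step 3: at (-0.5376, 1.568, 0.096), ∇h = (2.2656, 1.8112, 7.2768) → (-0.5376, 1.568, 0.096) − 0.04·(2.2656, 1.8112, 7.2768) = (-0.628224, 1.495552, -0.195072)

(-0.628224, 1.495552, -0.195072)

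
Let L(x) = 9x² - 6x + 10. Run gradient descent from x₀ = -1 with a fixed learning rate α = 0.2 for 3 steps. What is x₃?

23.768

L′(x) = 18x - 6
Step 1: L′(-1) = -24; x₁ = -1 − 0.2·(-24) = 3.8
Step 2: L′(3.8) = 62.4; x₂ = 3.8 − 0.2·62.4 = -8.68
Step 3: L′(-8.68) = -162.24; x₃ = -8.68 − 0.2·(-162.24) = 23.768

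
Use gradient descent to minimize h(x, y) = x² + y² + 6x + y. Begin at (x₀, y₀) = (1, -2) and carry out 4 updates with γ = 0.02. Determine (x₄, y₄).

∇h = (2x + 6, 2y + 1)
(x₁, y₁) = (1, -2) − 0.02·(8, -3) = (0.84, -1.94)
(x₂, y₂) = (0.84, -1.94) − 0.02·(7.68, -2.88) = (0.6864, -1.8824)
(x₃, y₃) = (0.6864, -1.8824) − 0.02·(7.3728, -2.7648) = (0.538944, -1.827104)
(x₄, y₄) = (0.538944, -1.827104) − 0.02·(7.077888, -2.654208) = (0.39738624, -1.77401984)

(0.39738624, -1.77401984)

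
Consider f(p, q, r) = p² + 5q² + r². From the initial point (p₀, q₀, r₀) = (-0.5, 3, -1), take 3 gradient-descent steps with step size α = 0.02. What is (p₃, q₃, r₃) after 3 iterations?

(-0.442368, 1.536, -0.884736)

∇f = (2p, 10q, 2r)
Step 1: at (-0.5, 3, -1), ∇f = (-1, 30, -2) → (-0.5, 3, -1) − 0.02·(-1, 30, -2) = (-0.48, 2.4, -0.96)
Step 2: at (-0.48, 2.4, -0.96), ∇f = (-0.96, 24, -1.92) → (-0.48, 2.4, -0.96) − 0.02·(-0.96, 24, -1.92) = (-0.4608, 1.92, -0.9216)
Step 3: at (-0.4608, 1.92, -0.9216), ∇f = (-0.9216, 19.2, -1.8432) → (-0.4608, 1.92, -0.9216) − 0.02·(-0.9216, 19.2, -1.8432) = (-0.442368, 1.536, -0.884736)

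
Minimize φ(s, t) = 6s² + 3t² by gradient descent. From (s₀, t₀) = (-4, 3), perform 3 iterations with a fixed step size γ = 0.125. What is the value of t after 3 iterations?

∇φ = (12s, 6t)
(s₁, t₁) = (-4, 3) − 0.125·(-48, 18) = (2, 0.75)
(s₂, t₂) = (2, 0.75) − 0.125·(24, 4.5) = (-1, 0.1875)
(s₃, t₃) = (-1, 0.1875) − 0.125·(-12, 1.125) = (0.5, 0.046875)
t = 0.046875

0.046875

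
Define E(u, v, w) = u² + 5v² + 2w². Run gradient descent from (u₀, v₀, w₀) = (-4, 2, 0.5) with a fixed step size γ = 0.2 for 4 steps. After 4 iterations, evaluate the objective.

∇E = (2u, 10v, 4w)
(u₁, v₁, w₁) = (-4, 2, 0.5) − 0.2·(-8, 20, 2) = (-2.4, -2, 0.1)
(u₂, v₂, w₂) = (-2.4, -2, 0.1) − 0.2·(-4.8, -20, 0.4) = (-1.44, 2, 0.02)
(u₃, v₃, w₃) = (-1.44, 2, 0.02) − 0.2·(-2.88, 20, 0.08) = (-0.864, -2, 0.004)
(u₄, v₄, w₄) = (-0.864, -2, 0.004) − 0.2·(-1.728, -20, 0.016) = (-0.5184, 2, 0.0008)
E(-0.5184, 2, 0.0008) = 20.26873984

20.26873984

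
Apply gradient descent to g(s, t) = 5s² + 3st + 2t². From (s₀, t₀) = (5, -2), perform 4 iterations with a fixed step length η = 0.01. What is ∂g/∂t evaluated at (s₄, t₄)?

1.72299555

∇g = (10s + 3t, 3s + 4t)
(s₁, t₁) = (5, -2) − 0.01·(44, 7) = (4.56, -2.07)
(s₂, t₂) = (4.56, -2.07) − 0.01·(39.39, 5.4) = (4.1661, -2.124)
(s₃, t₃) = (4.1661, -2.124) − 0.01·(35.289, 4.0023) = (3.81321, -2.164023)
(s₄, t₄) = (3.81321, -2.164023) − 0.01·(31.640031, 2.783538) = (3.49680969, -2.19185838)
∂g/∂t at (3.49680969, -2.19185838) = 1.72299555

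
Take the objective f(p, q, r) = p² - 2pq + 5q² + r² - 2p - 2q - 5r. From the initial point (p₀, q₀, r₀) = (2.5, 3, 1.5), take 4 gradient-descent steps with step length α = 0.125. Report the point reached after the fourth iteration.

(2.140625, 0.671875, 2.18359375)

∇f = (2p - 2q - 2, -2p + 10q - 2, 2r - 5)
(p₁, q₁, r₁) = (2.5, 3, 1.5) − 0.125·(-3, 23, -2) = (2.875, 0.125, 1.75)
(p₂, q₂, r₂) = (2.875, 0.125, 1.75) − 0.125·(3.5, -6.5, -1.5) = (2.4375, 0.9375, 1.9375)
(p₃, q₃, r₃) = (2.4375, 0.9375, 1.9375) − 0.125·(1, 2.5, -1.125) = (2.3125, 0.625, 2.078125)
(p₄, q₄, r₄) = (2.3125, 0.625, 2.078125) − 0.125·(1.375, -0.375, -0.84375) = (2.140625, 0.671875, 2.18359375)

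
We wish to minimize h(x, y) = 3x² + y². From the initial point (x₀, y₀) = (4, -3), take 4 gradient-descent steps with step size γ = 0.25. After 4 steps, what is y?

-0.1875

∇h = (6x, 2y)
(x₁, y₁) = (4, -3) − 0.25·(24, -6) = (-2, -1.5)
(x₂, y₂) = (-2, -1.5) − 0.25·(-12, -3) = (1, -0.75)
(x₃, y₃) = (1, -0.75) − 0.25·(6, -1.5) = (-0.5, -0.375)
(x₄, y₄) = (-0.5, -0.375) − 0.25·(-3, -0.75) = (0.25, -0.1875)
y = -0.1875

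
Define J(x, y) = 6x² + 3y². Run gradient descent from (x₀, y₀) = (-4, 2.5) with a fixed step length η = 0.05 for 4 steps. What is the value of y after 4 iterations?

0.60025

∇J = (12x, 6y)
Step 1: at (-4, 2.5), ∇J = (-48, 15) → (-4, 2.5) − 0.05·(-48, 15) = (-1.6, 1.75)
Step 2: at (-1.6, 1.75), ∇J = (-19.2, 10.5) → (-1.6, 1.75) − 0.05·(-19.2, 10.5) = (-0.64, 1.225)
Step 3: at (-0.64, 1.225), ∇J = (-7.68, 7.35) → (-0.64, 1.225) − 0.05·(-7.68, 7.35) = (-0.256, 0.8575)
Step 4: at (-0.256, 0.8575), ∇J = (-3.072, 5.145) → (-0.256, 0.8575) − 0.05·(-3.072, 5.145) = (-0.1024, 0.60025)
y = 0.60025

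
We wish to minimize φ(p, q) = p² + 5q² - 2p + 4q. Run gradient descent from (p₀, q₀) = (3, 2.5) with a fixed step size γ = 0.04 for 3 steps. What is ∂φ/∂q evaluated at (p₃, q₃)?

∇φ = (2p - 2, 10q + 4)
Step 1: at (3, 2.5), ∇φ = (4, 29) → (3, 2.5) − 0.04·(4, 29) = (2.84, 1.34)
Step 2: at (2.84, 1.34), ∇φ = (3.68, 17.4) → (2.84, 1.34) − 0.04·(3.68, 17.4) = (2.6928, 0.644)
Step 3: at (2.6928, 0.644), ∇φ = (3.3856, 10.44) → (2.6928, 0.644) − 0.04·(3.3856, 10.44) = (2.557376, 0.2264)
∂φ/∂q at (2.557376, 0.2264) = 6.264

6.264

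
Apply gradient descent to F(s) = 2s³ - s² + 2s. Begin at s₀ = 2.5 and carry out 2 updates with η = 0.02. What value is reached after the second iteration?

F′(s) = 6s² - 2s + 2
s₁ = 2.5 − 0.02·34.5 = 1.81
s₂ = 1.81 − 0.02·18.0366 = 1.449268

1.449268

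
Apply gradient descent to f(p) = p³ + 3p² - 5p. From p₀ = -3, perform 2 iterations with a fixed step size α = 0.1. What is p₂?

f′(p) = 3p² + 6p - 5
Step 1: f′(-3) = 4; p₁ = -3 − 0.1·4 = -3.4
Step 2: f′(-3.4) = 9.28; p₂ = -3.4 − 0.1·9.28 = -4.328

-4.328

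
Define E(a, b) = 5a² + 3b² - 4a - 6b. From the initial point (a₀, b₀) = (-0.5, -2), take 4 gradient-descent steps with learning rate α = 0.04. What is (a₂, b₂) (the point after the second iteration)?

∇E = (10a - 4, 6b - 6)
Step 1: at (-0.5, -2), ∇E = (-9, -18) → (-0.5, -2) − 0.04·(-9, -18) = (-0.14, -1.28)
Step 2: at (-0.14, -1.28), ∇E = (-5.4, -13.68) → (-0.14, -1.28) − 0.04·(-5.4, -13.68) = (0.076, -0.7328)

(0.076, -0.7328)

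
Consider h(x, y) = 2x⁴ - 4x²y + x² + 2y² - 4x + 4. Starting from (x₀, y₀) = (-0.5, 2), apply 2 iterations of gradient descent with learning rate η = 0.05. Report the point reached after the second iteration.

(-0.6496, 1.392)

∇h = (8x³ - 8xy + 2x - 4, -4x² + 4y)
(x₁, y₁) = (-0.5, 2) − 0.05·(2, 7) = (-0.6, 1.65)
(x₂, y₂) = (-0.6, 1.65) − 0.05·(0.992, 5.16) = (-0.6496, 1.392)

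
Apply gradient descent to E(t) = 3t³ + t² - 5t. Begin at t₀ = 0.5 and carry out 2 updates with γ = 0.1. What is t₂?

E′(t) = 9t² + 2t - 5
t₁ = 0.5 − 0.1·(-1.75) = 0.675
t₂ = 0.675 − 0.1·0.450625 = 0.6299375

0.6299375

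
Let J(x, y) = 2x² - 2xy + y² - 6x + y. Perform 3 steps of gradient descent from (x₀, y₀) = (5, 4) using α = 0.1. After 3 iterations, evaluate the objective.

∇J = (4x - 2y - 6, -2x + 2y + 1)
Step 1: at (5, 4), ∇J = (6, -1) → (5, 4) − 0.1·(6, -1) = (4.4, 4.1)
Step 2: at (4.4, 4.1), ∇J = (3.4, 0.4) → (4.4, 4.1) − 0.1·(3.4, 0.4) = (4.06, 4.06)
Step 3: at (4.06, 4.06), ∇J = (2.12, 1) → (4.06, 4.06) − 0.1·(2.12, 1) = (3.848, 3.96)
J(3.848, 3.96) = -4.308352

-4.308352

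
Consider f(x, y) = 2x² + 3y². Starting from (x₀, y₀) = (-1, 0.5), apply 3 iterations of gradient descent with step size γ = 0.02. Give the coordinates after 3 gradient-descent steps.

(-0.778688, 0.340736)

∇f = (4x, 6y)
Step 1: at (-1, 0.5), ∇f = (-4, 3) → (-1, 0.5) − 0.02·(-4, 3) = (-0.92, 0.44)
Step 2: at (-0.92, 0.44), ∇f = (-3.68, 2.64) → (-0.92, 0.44) − 0.02·(-3.68, 2.64) = (-0.8464, 0.3872)
Step 3: at (-0.8464, 0.3872), ∇f = (-3.3856, 2.3232) → (-0.8464, 0.3872) − 0.02·(-3.3856, 2.3232) = (-0.778688, 0.340736)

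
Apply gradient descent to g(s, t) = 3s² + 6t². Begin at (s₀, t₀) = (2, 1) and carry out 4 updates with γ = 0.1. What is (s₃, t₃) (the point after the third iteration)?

∇g = (6s, 12t)
Step 1: at (2, 1), ∇g = (12, 12) → (2, 1) − 0.1·(12, 12) = (0.8, -0.2)
Step 2: at (0.8, -0.2), ∇g = (4.8, -2.4) → (0.8, -0.2) − 0.1·(4.8, -2.4) = (0.32, 0.04)
Step 3: at (0.32, 0.04), ∇g = (1.92, 0.48) → (0.32, 0.04) − 0.1·(1.92, 0.48) = (0.128, -0.008)

(0.128, -0.008)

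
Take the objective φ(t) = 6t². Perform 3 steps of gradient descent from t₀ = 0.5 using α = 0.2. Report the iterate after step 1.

φ′(t) = 12t
t₁ = 0.5 − 0.2·6 = -0.7

-0.7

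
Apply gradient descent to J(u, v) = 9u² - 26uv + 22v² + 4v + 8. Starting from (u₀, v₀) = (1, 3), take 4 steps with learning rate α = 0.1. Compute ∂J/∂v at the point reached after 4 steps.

∇J = (18u - 26v, -26u + 44v + 4)
(u₁, v₁) = (1, 3) − 0.1·(-60, 110) = (7, -8)
(u₂, v₂) = (7, -8) − 0.1·(334, -530) = (-26.4, 45)
(u₃, v₃) = (-26.4, 45) − 0.1·(-1645.2, 2670.4) = (138.12, -222.04)
(u₄, v₄) = (138.12, -222.04) − 0.1·(8259.2, -13356.88) = (-687.8, 1113.648)
∂J/∂v at (-687.8, 1113.648) = 66887.312

66887.312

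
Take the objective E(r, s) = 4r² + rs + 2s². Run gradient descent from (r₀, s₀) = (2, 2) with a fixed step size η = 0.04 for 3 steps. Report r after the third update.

0.49664

∇E = (8r + s, r + 4s)
(r₁, s₁) = (2, 2) − 0.04·(18, 10) = (1.28, 1.6)
(r₂, s₂) = (1.28, 1.6) − 0.04·(11.84, 7.68) = (0.8064, 1.2928)
(r₃, s₃) = (0.8064, 1.2928) − 0.04·(7.744, 5.9776) = (0.49664, 1.053696)
r = 0.49664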